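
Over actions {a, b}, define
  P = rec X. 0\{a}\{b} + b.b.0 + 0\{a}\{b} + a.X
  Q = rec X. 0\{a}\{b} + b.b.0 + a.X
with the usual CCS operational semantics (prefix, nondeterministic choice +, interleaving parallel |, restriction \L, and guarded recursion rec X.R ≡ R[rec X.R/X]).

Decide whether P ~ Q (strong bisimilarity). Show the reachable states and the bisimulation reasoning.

P's transition system — 3 states:
  u0 = rec X. 0\{a}\{b} + b.b.0 + 0\{a}\{b} + a.X → =a=> u0, =b=> u1
  u1 = b.0 → =b=> u2
  u2 = 0 → ∅
Q's transition system — 3 states:
  v0 = rec X. 0\{a}\{b} + b.b.0 + a.X → =a=> v0, =b=> v1
  v1 = b.0 → =b=> v2
  v2 = 0 → ∅
Partition-refinement fixed point:
  B0 = {u0, v0}
  B1 = {u1, v1}
  B2 = {u2, v2}
u0 ∈ B0, v0 ∈ B0 → same block

bisimilar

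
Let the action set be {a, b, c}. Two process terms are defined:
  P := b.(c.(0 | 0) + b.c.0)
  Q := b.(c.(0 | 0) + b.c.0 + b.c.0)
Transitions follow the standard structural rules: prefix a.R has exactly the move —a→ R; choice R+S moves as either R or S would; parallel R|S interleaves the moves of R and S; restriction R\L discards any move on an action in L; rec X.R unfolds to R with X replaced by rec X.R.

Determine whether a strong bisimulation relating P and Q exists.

P's transition system — 5 states:
  m0 = b.(c.(0 | 0) + b.c.0) | -b-> m1
  m1 = c.(0 | 0) + b.c.0 | -b-> m2, -c-> m3
  m2 = c.0 | -c-> m4
  m3 = 0 | 0 | ∅
  m4 = 0 | ∅
Q's transition system — 5 states:
  n0 = b.(c.(0 | 0) + b.c.0 + b.c.0) | -b-> n1
  n1 = c.(0 | 0) + b.c.0 + b.c.0 | -b-> n2, -c-> n3
  n2 = c.0 | -c-> n4
  n3 = 0 | 0 | ∅
  n4 = 0 | ∅
Coarsest stable partition (strong bisimilarity classes):
  B0 = {m0, n0}
  B1 = {m1, n1}
  B2 = {m2, n2}
  B3 = {m3, m4, n3, n4}
m0 ∈ B0, n0 ∈ B0 → same block

YES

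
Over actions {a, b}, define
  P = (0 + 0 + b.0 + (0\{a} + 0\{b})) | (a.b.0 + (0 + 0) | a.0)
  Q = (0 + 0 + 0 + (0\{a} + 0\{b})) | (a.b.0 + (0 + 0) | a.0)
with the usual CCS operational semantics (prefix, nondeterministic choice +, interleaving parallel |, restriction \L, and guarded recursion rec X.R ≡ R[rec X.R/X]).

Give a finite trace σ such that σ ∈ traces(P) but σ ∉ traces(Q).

b

LTS(P): 8 reachable states
  u0 = (0 + 0 + b.0 + (0\{a} + 0\{b})) | (a.b.0 + (0 + 0) | a.0) has moves -a-> u1, -a-> u2, -b-> u3
  u1 = (0 + 0 + b.0 + (0\{a} + 0\{b})) | ((0 + 0) | 0) has moves -b-> u4
  u2 = (0 + 0 + b.0 + (0\{a} + 0\{b})) | b.0 has moves -b-> u5, -b-> u6
  u3 = 0 | (a.b.0 + (0 + 0) | a.0) has moves -a-> u4, -a-> u6
  u4 = 0 | ((0 + 0) | 0) has moves ·
  u5 = (0 + 0 + b.0 + (0\{a} + 0\{b})) | 0 has moves -b-> u7
  u6 = 0 | b.0 has moves -b-> u7
  u7 = 0 | 0 has moves ·
LTS(Q): 4 reachable states
  v0 = (0 + 0 + 0 + (0\{a} + 0\{b})) | (a.b.0 + (0 + 0) | a.0) has moves -a-> v1, -a-> v2
  v1 = (0 + 0 + 0 + (0\{a} + 0\{b})) | ((0 + 0) | 0) has moves ·
  v2 = (0 + 0 + 0 + (0\{a} + 0\{b})) | b.0 has moves -b-> v3
  v3 = (0 + 0 + 0 + (0\{a} + 0\{b})) | 0 has moves ·
Run σ = ⟨b⟩ on P: start {u0}
  [1] b ⇒ {u3}
  P completes σ.
Run σ = ⟨b⟩ on Q: start {v0}
  [1] b ⇒ ∅  — Q cannot continue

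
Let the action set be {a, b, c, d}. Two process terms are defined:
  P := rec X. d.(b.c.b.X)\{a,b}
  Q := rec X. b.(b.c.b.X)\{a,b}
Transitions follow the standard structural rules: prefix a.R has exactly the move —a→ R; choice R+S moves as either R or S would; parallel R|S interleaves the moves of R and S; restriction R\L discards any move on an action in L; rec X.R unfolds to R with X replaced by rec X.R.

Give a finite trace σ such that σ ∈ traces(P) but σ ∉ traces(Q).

d

P's transition system — 2 states:
  p0 = rec X. d.(b.c.b.X)\{a,b} → -d-> p1
  p1 = (b.c.b.(rec X. d.(b.c.b.X)\{a,b}))\{a,b} → stopped
Q's transition system — 2 states:
  q0 = rec X. b.(b.c.b.X)\{a,b} → -b-> q1
  q1 = (b.c.b.(rec X. b.(b.c.b.X)\{a,b}))\{a,b} → stopped
Trace ⟨d⟩ through P, begin at {p0}:
  [1] d ⇒ {p1}
  P completes σ.
Trace ⟨d⟩ through Q, begin at {q0}:
  [1] d ⇒ ∅ (Q stuck)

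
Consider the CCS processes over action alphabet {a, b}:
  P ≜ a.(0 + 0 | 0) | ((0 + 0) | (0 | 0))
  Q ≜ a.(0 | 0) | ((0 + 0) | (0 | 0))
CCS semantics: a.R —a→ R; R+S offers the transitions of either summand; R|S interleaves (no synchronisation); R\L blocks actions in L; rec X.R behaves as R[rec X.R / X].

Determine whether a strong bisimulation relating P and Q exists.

LTS(P): 2 reachable states
  s0 = a.(0 + 0 | 0) | ((0 + 0) | (0 | 0)) → --a--▸ s1
  s1 = (0 + 0 | 0) | ((0 + 0) | (0 | 0)) → deadlocked
LTS(Q): 2 reachable states
  t0 = a.(0 | 0) | ((0 + 0) | (0 | 0)) → --a--▸ t1
  t1 = 0 | 0 | ((0 + 0) | (0 | 0)) → deadlocked
Coarsest stable partition (strong bisimilarity classes):
  B0 = {s0, t0}
  B1 = {s1, t1}
s0 ∈ B0, t0 ∈ B0 → same block

YES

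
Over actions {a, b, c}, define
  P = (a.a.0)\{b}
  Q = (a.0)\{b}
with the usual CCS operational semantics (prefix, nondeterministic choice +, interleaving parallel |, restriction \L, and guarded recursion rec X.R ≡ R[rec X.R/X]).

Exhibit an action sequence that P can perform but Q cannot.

P's transition system — 3 states:
  s0 = (a.a.0)\{b} → --a--▸ s1
  s1 = (a.0)\{b} → --a--▸ s2
  s2 = 0\{b} → (no moves)
Q's transition system — 2 states:
  t0 = (a.0)\{b} → --a--▸ t1
  t1 = 0\{b} → (no moves)
Run σ = ⟨aa⟩ on P: start {s0}
  after a @ step 1: {s1}
  after a @ step 2: {s2}
  — P admits the full trace.
Run σ = ⟨aa⟩ on Q: start {t0}
  after a @ step 1: {t1}
  after a @ step 2: ∅ (Q stuck)

aa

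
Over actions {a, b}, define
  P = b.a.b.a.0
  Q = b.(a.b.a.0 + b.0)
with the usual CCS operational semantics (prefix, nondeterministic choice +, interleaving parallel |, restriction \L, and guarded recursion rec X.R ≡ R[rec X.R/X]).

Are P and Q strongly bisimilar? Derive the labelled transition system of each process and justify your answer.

not bisimilar

LTS(P): 5 reachable states
  u0 = b.a.b.a.0 → -b-> u1
  u1 = a.b.a.0 → -a-> u2
  u2 = b.a.0 → -b-> u3
  u3 = a.0 → -a-> u4
  u4 = 0 → (no moves)
LTS(Q): 5 reachable states
  v0 = b.(a.b.a.0 + b.0) → -b-> v1
  v1 = a.b.a.0 + b.0 → -a-> v2, -b-> v3
  v2 = b.a.0 → -b-> v4
  v3 = 0 → (no moves)
  v4 = a.0 → -a-> v3
Partition-refinement fixed point:
  B0 = {u0}
  B1 = {u1}
  B2 = {u2, v2}
  B3 = {u3, v4}
  B4 = {u4, v3}
  B5 = {v0}
  B6 = {v1}
u0 ∈ B0, v0 ∈ B5 → different blocks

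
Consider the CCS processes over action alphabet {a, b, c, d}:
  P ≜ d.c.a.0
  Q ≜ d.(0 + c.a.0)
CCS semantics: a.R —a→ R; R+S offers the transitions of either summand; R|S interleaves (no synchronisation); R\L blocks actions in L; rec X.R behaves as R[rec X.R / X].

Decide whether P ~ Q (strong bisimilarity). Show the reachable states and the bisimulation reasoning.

Reachable graph of P (4 states):
  s0 = d.c.a.0 :: =d=> s1
  s1 = c.a.0 :: =c=> s2
  s2 = a.0 :: =a=> s3
  s3 = 0 :: stopped
Reachable graph of Q (4 states):
  t0 = d.(0 + c.a.0) :: =d=> t1
  t1 = 0 + c.a.0 :: =c=> t2
  t2 = a.0 :: =a=> t3
  t3 = 0 :: stopped
Bisimilarity quotient blocks:
  B0 = {s0, t0}
  B1 = {s1, t1}
  B2 = {s2, t2}
  B3 = {s3, t3}
s0 ∈ B0, t0 ∈ B0 → same block

bisimilar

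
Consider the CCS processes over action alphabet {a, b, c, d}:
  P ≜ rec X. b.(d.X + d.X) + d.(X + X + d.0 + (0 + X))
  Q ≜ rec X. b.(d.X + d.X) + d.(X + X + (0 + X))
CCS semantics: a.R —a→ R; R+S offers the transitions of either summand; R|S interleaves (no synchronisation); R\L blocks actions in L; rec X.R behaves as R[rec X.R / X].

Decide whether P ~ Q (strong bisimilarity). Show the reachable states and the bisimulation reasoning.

NO

LTS(P): 4 reachable states
  p0 = rec X. b.(d.X + d.X) + d.(X + X + d.0 + (0 + X)) has moves —b→ p1, —d→ p2
  p1 = d.(rec X. b.(d.X + d.X) + d.(X + X + d.0 + (0 + X))) + d.(rec X. b.(d.X + d.X) + d.(X + X + d.0 + (0 + X))) has moves —d→ p0
  p2 = (rec X. b.(d.X + d.X) + d.(X + X + d.0 + (0 + X))) + (rec X. b.(d.X + d.X) + d.(X + X + d.0 + (0 + X))) + d.0 + (0 + (rec X. b.(d.X + d.X) + d.(X + X + d.0 + (0 + X)))) has moves —b→ p1, —d→ p2, —d→ p3
  p3 = 0 has moves ∅
LTS(Q): 3 reachable states
  q0 = rec X. b.(d.X + d.X) + d.(X + X + (0 + X)) has moves —b→ q1, —d→ q2
  q1 = d.(rec X. b.(d.X + d.X) + d.(X + X + (0 + X))) + d.(rec X. b.(d.X + d.X) + d.(X + X + (0 + X))) has moves —d→ q0
  q2 = (rec X. b.(d.X + d.X) + d.(X + X + (0 + X))) + (rec X. b.(d.X + d.X) + d.(X + X + (0 + X))) + (0 + (rec X. b.(d.X + d.X) + d.(X + X + (0 + X)))) has moves —b→ q1, —d→ q2
Coarsest stable partition (strong bisimilarity classes):
  B0 = {p0}
  B1 = {p2}
  B2 = {p3}
  B3 = {p1}
  B4 = {q0, q2}
  B5 = {q1}
p0 ∈ B0, q0 ∈ B4 → different blocks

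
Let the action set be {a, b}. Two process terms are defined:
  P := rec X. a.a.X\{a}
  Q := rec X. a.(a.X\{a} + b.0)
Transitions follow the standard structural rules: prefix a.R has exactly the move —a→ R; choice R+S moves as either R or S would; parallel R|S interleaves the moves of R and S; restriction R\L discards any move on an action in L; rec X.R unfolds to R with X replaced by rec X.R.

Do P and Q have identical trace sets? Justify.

traces(P) ≠ traces(Q) — witness ⟨ab⟩

P's transition system — 3 states:
  s0 = rec X. a.a.X\{a} → -a-> s1
  s1 = a.(rec X. a.a.X\{a})\{a} → -a-> s2
  s2 = (rec X. a.a.X\{a})\{a} → ·
Q's transition system — 4 states:
  t0 = rec X. a.(a.X\{a} + b.0) → -a-> t1
  t1 = a.(rec X. a.(a.X\{a} + b.0))\{a} + b.0 → -a-> t2, -b-> t3
  t2 = (rec X. a.(a.X\{a} + b.0))\{a} → ·
  t3 = 0 → ·
Run σ = ⟨ab⟩ on Q: start {t0}
  step 1 (a): {t1}
  step 2 (b): {t3}
  Q completes σ.
Run σ = ⟨ab⟩ on P: start {s0}
  step 1 (a): {s1}
  step 2 (b): ∅ (P stuck)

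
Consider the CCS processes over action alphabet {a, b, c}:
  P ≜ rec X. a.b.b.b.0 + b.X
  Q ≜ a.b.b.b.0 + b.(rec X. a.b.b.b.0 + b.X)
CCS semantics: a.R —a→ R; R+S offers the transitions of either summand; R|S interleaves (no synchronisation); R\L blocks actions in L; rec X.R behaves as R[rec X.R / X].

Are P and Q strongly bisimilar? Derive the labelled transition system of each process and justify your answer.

LTS(P): 5 reachable states
  u0 = rec X. a.b.b.b.0 + b.X ⊢ -a-> u1, -b-> u0
  u1 = b.b.b.0 ⊢ -b-> u2
  u2 = b.b.0 ⊢ -b-> u3
  u3 = b.0 ⊢ -b-> u4
  u4 = 0 ⊢ stopped
LTS(Q): 6 reachable states
  v0 = a.b.b.b.0 + b.(rec X. a.b.b.b.0 + b.X) ⊢ -a-> v1, -b-> v2
  v1 = b.b.b.0 ⊢ -b-> v3
  v2 = rec X. a.b.b.b.0 + b.X ⊢ -a-> v1, -b-> v2
  v3 = b.b.0 ⊢ -b-> v4
  v4 = b.0 ⊢ -b-> v5
  v5 = 0 ⊢ stopped
Partition-refinement fixed point:
  B0 = {u0, v0, v2}
  B1 = {u1, v1}
  B2 = {u2, v3}
  B3 = {u3, v4}
  B4 = {u4, v5}
u0 ∈ B0, v0 ∈ B0 → same block

P ~ Q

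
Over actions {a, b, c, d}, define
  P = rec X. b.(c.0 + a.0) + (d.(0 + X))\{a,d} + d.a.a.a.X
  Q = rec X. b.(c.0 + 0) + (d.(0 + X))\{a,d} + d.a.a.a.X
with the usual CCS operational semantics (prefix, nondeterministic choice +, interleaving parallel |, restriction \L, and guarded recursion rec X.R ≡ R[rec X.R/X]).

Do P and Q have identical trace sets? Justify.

trace-distinct — witness ⟨ba⟩

P's transition system — 6 states:
  s0 = rec X. b.(c.0 + a.0) + (d.(0 + X))\{a,d} + d.a.a.a.X ⊢ =b=> s1, =d=> s2
  s1 = c.0 + a.0 ⊢ =a=> s3, =c=> s3
  s2 = a.a.a.(rec X. b.(c.0 + a.0) + (d.(0 + X))\{a,d} + d.a.a.a.X) ⊢ =a=> s4
  s3 = 0 ⊢ ·
  s4 = a.a.(rec X. b.(c.0 + a.0) + (d.(0 + X))\{a,d} + d.a.a.a.X) ⊢ =a=> s5
  s5 = a.(rec X. b.(c.0 + a.0) + (d.(0 + X))\{a,d} + d.a.a.a.X) ⊢ =a=> s0
Q's transition system — 6 states:
  t0 = rec X. b.(c.0 + 0) + (d.(0 + X))\{a,d} + d.a.a.a.X ⊢ =b=> t1, =d=> t2
  t1 = c.0 + 0 ⊢ =c=> t3
  t2 = a.a.a.(rec X. b.(c.0 + 0) + (d.(0 + X))\{a,d} + d.a.a.a.X) ⊢ =a=> t4
  t3 = 0 ⊢ ·
  t4 = a.a.(rec X. b.(c.0 + 0) + (d.(0 + X))\{a,d} + d.a.a.a.X) ⊢ =a=> t5
  t5 = a.(rec X. b.(c.0 + 0) + (d.(0 + X))\{a,d} + d.a.a.a.X) ⊢ =a=> t0
Trace ⟨ba⟩ through P, begin at {s0}:
  [1] b ⇒ {s1}
  [2] a ⇒ {s3}
  ✓ P
Trace ⟨ba⟩ through Q, begin at {t0}:
  [1] b ⇒ {t1}
  [2] a ⇒ ∅ (Q stuck)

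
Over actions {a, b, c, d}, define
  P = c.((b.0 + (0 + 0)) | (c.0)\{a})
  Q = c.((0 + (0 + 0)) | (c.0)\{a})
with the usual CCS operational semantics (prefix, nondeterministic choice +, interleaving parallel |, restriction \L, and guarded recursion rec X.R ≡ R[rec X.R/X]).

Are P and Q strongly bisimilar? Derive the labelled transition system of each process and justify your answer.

P's transition system — 5 states:
  m0 = c.((b.0 + (0 + 0)) | (c.0)\{a}) → -c-> m1
  m1 = (b.0 + (0 + 0)) | (c.0)\{a} → -b-> m2, -c-> m3
  m2 = 0 | (c.0)\{a} → -c-> m4
  m3 = (b.0 + (0 + 0)) | 0\{a} → -b-> m4
  m4 = 0 | 0\{a} → deadlocked
Q's transition system — 3 states:
  n0 = c.((0 + (0 + 0)) | (c.0)\{a}) → -c-> n1
  n1 = (0 + (0 + 0)) | (c.0)\{a} → -c-> n2
  n2 = (0 + (0 + 0)) | 0\{a} → deadlocked
Coarsest stable partition (strong bisimilarity classes):
  B0 = {m0}
  B1 = {m1}
  B2 = {m3}
  B3 = {m4, n2}
  B4 = {m2, n1}
  B5 = {n0}
m0 ∈ B0, n0 ∈ B5 → different blocks

not bisimilar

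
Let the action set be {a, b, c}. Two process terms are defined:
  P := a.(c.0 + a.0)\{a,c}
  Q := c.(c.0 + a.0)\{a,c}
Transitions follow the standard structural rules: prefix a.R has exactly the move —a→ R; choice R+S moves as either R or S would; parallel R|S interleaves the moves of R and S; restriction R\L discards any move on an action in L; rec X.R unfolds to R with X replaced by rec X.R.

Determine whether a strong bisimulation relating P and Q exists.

LTS(P): 2 reachable states
  p0 = a.(c.0 + a.0)\{a,c} | -a-> p1
  p1 = (c.0 + a.0)\{a,c} | (no moves)
LTS(Q): 2 reachable states
  q0 = c.(c.0 + a.0)\{a,c} | -c-> q1
  q1 = (c.0 + a.0)\{a,c} | (no moves)
Coarsest stable partition (strong bisimilarity classes):
  B0 = {p0}
  B1 = {p1, q1}
  B2 = {q0}
p0 ∈ B0, q0 ∈ B2 → different blocks

not bisimilar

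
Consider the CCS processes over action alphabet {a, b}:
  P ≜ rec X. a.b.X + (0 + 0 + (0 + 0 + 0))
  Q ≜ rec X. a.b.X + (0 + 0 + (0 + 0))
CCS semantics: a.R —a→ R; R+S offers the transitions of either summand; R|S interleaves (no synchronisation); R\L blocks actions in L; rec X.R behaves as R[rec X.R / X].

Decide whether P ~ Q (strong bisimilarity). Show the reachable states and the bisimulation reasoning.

bisimilar

Reachable graph of P (2 states):
  u0 = rec X. a.b.X + (0 + 0 + (0 + 0 + 0)) has moves —a→ u1
  u1 = b.(rec X. a.b.X + (0 + 0 + (0 + 0 + 0))) has moves —b→ u0
Reachable graph of Q (2 states):
  v0 = rec X. a.b.X + (0 + 0 + (0 + 0)) has moves —a→ v1
  v1 = b.(rec X. a.b.X + (0 + 0 + (0 + 0))) has moves —b→ v0
Bisimilarity quotient blocks:
  B0 = {u0, v0}
  B1 = {u1, v1}
u0 ∈ B0, v0 ∈ B0 → same block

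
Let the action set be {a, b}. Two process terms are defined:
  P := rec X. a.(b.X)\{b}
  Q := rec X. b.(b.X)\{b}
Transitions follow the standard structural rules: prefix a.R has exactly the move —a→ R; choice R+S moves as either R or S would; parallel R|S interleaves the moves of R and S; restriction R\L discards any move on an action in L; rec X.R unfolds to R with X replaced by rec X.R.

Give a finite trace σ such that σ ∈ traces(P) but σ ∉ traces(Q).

a

LTS(P): 2 reachable states
  s0 = rec X. a.(b.X)\{b} ⊢ ··a··> s1
  s1 = (b.(rec X. a.(b.X)\{b}))\{b} ⊢ (no moves)
LTS(Q): 2 reachable states
  t0 = rec X. b.(b.X)\{b} ⊢ ··b··> t1
  t1 = (b.(rec X. b.(b.X)\{b}))\{b} ⊢ (no moves)
Run σ = ⟨a⟩ on P: start {s0}
  after a @ step 1: {s1}
  ✓ P
Run σ = ⟨a⟩ on Q: start {t0}
  after a @ step 1: ∅  — Q cannot continue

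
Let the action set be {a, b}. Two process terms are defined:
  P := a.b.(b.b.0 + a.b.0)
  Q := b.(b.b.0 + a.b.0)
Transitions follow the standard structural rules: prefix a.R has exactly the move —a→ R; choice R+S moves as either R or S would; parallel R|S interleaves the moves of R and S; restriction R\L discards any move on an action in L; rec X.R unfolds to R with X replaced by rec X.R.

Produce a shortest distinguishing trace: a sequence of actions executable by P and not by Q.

a

P's transition system — 5 states:
  s0 = a.b.(b.b.0 + a.b.0) :: =a=> s1
  s1 = b.(b.b.0 + a.b.0) :: =b=> s2
  s2 = b.b.0 + a.b.0 :: =a=> s3, =b=> s3
  s3 = b.0 :: =b=> s4
  s4 = 0 :: (no moves)
Q's transition system — 4 states:
  t0 = b.(b.b.0 + a.b.0) :: =b=> t1
  t1 = b.b.0 + a.b.0 :: =a=> t2, =b=> t2
  t2 = b.0 :: =b=> t3
  t3 = 0 :: (no moves)
Run σ = ⟨a⟩ on P: start {s0}
  step 1 (a): {s1}
  P completes σ.
Run σ = ⟨a⟩ on Q: start {t0}
  step 1 (a): ∅  — Q cannot continue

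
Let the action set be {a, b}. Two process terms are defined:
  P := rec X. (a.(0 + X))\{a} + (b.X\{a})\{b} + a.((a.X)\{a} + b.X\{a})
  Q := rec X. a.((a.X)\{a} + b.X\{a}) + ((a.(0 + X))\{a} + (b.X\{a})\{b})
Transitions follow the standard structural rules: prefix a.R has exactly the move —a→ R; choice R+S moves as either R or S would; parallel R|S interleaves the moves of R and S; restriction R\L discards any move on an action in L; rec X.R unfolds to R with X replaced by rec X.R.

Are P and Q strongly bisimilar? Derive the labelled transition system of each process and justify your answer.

Reachable graph of P (3 states):
  u0 = rec X. (a.(0 + X))\{a} + (b.X\{a})\{b} + a.((a.X)\{a} + b.X\{a}) | ··a··> u1
  u1 = (a.(rec X. (a.(0 + X))\{a} + (b.X\{a})\{b} + a.((a.X)\{a} + b.X\{a})))\{a} + b.(rec X. (a.(0 + X))\{a} + (b.X\{a})\{b} + a.((a.X)\{a} + b.X\{a}))\{a} | ··b··> u2
  u2 = (rec X. (a.(0 + X))\{a} + (b.X\{a})\{b} + a.((a.X)\{a} + b.X\{a}))\{a} | deadlocked
Reachable graph of Q (3 states):
  v0 = rec X. a.((a.X)\{a} + b.X\{a}) + ((a.(0 + X))\{a} + (b.X\{a})\{b}) | ··a··> v1
  v1 = (a.(rec X. a.((a.X)\{a} + b.X\{a}) + ((a.(0 + X))\{a} + (b.X\{a})\{b})))\{a} + b.(rec X. a.((a.X)\{a} + b.X\{a}) + ((a.(0 + X))\{a} + (b.X\{a})\{b}))\{a} | ··b··> v2
  v2 = (rec X. a.((a.X)\{a} + b.X\{a}) + ((a.(0 + X))\{a} + (b.X\{a})\{b}))\{a} | deadlocked
Coarsest stable partition (strong bisimilarity classes):
  B0 = {u0, v0}
  B1 = {u1, v1}
  B2 = {u2, v2}
u0 ∈ B0, v0 ∈ B0 → same block

P ~ Q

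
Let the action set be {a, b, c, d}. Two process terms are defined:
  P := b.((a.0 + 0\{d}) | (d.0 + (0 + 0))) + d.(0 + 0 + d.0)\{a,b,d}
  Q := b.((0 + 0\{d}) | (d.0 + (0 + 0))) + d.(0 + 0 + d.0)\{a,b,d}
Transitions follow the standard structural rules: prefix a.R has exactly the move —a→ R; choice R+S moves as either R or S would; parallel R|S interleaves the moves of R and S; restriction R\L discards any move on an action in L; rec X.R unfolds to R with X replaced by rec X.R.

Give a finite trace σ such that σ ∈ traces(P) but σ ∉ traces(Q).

ba

P's transition system — 6 states:
  u0 = b.((a.0 + 0\{d}) | (d.0 + (0 + 0))) + d.(0 + 0 + d.0)\{a,b,d} ⊢ =b=> u1, =d=> u2
  u1 = (a.0 + 0\{d}) | (d.0 + (0 + 0)) ⊢ =a=> u3, =d=> u4
  u2 = (0 + 0 + d.0)\{a,b,d} ⊢ ∅
  u3 = 0 | (d.0 + (0 + 0)) ⊢ =d=> u5
  u4 = (a.0 + 0\{d}) | 0 ⊢ =a=> u5
  u5 = 0 | 0 ⊢ ∅
Q's transition system — 4 states:
  v0 = b.((0 + 0\{d}) | (d.0 + (0 + 0))) + d.(0 + 0 + d.0)\{a,b,d} ⊢ =b=> v1, =d=> v2
  v1 = (0 + 0\{d}) | (d.0 + (0 + 0)) ⊢ =d=> v3
  v2 = (0 + 0 + d.0)\{a,b,d} ⊢ ∅
  v3 = (0 + 0\{d}) | 0 ⊢ ∅
Run σ = ⟨ba⟩ on P: start {u0}
  after b @ step 1: {u1}
  after a @ step 2: {u3}
  — P admits the full trace.
Run σ = ⟨ba⟩ on Q: start {v0}
  after b @ step 1: {v1}
  after a @ step 2: no successor for Q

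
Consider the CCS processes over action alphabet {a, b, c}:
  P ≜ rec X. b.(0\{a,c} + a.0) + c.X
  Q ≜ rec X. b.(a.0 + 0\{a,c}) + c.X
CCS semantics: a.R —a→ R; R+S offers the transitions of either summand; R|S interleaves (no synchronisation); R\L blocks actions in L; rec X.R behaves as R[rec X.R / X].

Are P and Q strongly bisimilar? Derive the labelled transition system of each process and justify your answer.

P's transition system — 3 states:
  s0 = rec X. b.(0\{a,c} + a.0) + c.X → =b=> s1, =c=> s0
  s1 = 0\{a,c} + a.0 → =a=> s2
  s2 = 0 → ∅
Q's transition system — 3 states:
  t0 = rec X. b.(a.0 + 0\{a,c}) + c.X → =b=> t1, =c=> t0
  t1 = a.0 + 0\{a,c} → =a=> t2
  t2 = 0 → ∅
Bisimilarity quotient blocks:
  B0 = {s0, t0}
  B1 = {s1, t1}
  B2 = {s2, t2}
s0 ∈ B0, t0 ∈ B0 → same block

P ~ Q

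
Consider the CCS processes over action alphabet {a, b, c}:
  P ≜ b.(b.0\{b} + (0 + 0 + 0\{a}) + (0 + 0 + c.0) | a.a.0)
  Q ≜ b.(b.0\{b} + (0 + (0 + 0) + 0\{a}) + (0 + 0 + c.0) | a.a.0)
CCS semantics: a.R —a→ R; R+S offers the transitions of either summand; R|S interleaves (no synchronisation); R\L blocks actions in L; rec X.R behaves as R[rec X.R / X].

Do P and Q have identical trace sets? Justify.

P's transition system — 8 states:
  m0 = b.(b.0\{b} + (0 + 0 + 0\{a}) + (0 + 0 + c.0) | a.a.0) :: =b=> m1
  m1 = b.0\{b} + (0 + 0 + 0\{a}) + (0 + 0 + c.0) | a.a.0 :: =a=> m2, =b=> m3, =c=> m4
  m2 = (0 + 0 + c.0) | a.0 :: =a=> m5, =c=> m6
  m3 = 0\{b} :: ·
  m4 = 0 | a.a.0 :: =a=> m6
  m5 = (0 + 0 + c.0) | 0 :: =c=> m7
  m6 = 0 | a.0 :: =a=> m7
  m7 = 0 | 0 :: ·
Q's transition system — 8 states:
  n0 = b.(b.0\{b} + (0 + (0 + 0) + 0\{a}) + (0 + 0 + c.0) | a.a.0) :: =b=> n1
  n1 = b.0\{b} + (0 + (0 + 0) + 0\{a}) + (0 + 0 + c.0) | a.a.0 :: =a=> n2, =b=> n3, =c=> n4
  n2 = (0 + 0 + c.0) | a.0 :: =a=> n5, =c=> n6
  n3 = 0\{b} :: ·
  n4 = 0 | a.a.0 :: =a=> n6
  n5 = (0 + 0 + c.0) | 0 :: =c=> n7
  n6 = 0 | a.0 :: =a=> n7
  n7 = 0 | 0 :: ·
Coarsest stable partition (strong bisimilarity classes):
  B0 = {m0, n0}
  B1 = {m1, n1}
  B2 = {m3, m7, n3, n7}
  B3 = {m2, n2}
  B4 = {m5, n5}
  B5 = {m6, n6}
  B6 = {m4, n4}
m0 ∈ B0, n0 ∈ B0 → same block
Bisimilar ⇒ trace-equivalent.

traces(P) = traces(Q)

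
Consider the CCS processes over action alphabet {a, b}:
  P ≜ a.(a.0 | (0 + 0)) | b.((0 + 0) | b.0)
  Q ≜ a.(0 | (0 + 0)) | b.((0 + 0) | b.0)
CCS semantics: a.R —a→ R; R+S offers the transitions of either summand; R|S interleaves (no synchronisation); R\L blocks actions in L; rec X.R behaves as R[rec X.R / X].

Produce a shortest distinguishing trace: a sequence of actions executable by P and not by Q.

aa

Reachable graph of P (9 states):
  u0 = a.(a.0 | (0 + 0)) | b.((0 + 0) | b.0) :: ··a··> u1, ··b··> u2
  u1 = a.0 | (0 + 0) | b.((0 + 0) | b.0) :: ··a··> u3, ··b··> u4
  u2 = a.(a.0 | (0 + 0)) | ((0 + 0) | b.0) :: ··a··> u4, ··b··> u5
  u3 = 0 | (0 + 0) | b.((0 + 0) | b.0) :: ··b··> u6
  u4 = a.0 | (0 + 0) | ((0 + 0) | b.0) :: ··a··> u6, ··b··> u7
  u5 = a.(a.0 | (0 + 0)) | ((0 + 0) | 0) :: ··a··> u7
  u6 = 0 | (0 + 0) | ((0 + 0) | b.0) :: ··b··> u8
  u7 = a.0 | (0 + 0) | ((0 + 0) | 0) :: ··a··> u8
  u8 = 0 | (0 + 0) | ((0 + 0) | 0) :: stopped
Reachable graph of Q (6 states):
  v0 = a.(0 | (0 + 0)) | b.((0 + 0) | b.0) :: ··a··> v1, ··b··> v2
  v1 = 0 | (0 + 0) | b.((0 + 0) | b.0) :: ··b··> v3
  v2 = a.(0 | (0 + 0)) | ((0 + 0) | b.0) :: ··a··> v3, ··b··> v4
  v3 = 0 | (0 + 0) | ((0 + 0) | b.0) :: ··b··> v5
  v4 = a.(0 | (0 + 0)) | ((0 + 0) | 0) :: ··a··> v5
  v5 = 0 | (0 + 0) | ((0 + 0) | 0) :: stopped
Trace ⟨aa⟩ through P, begin at {u0}:
  after a @ step 1: {u1}
  after a @ step 2: {u3}
  P completes σ.
Trace ⟨aa⟩ through Q, begin at {v0}:
  after a @ step 1: {v1}
  after a @ step 2: ∅  — Q cannot continue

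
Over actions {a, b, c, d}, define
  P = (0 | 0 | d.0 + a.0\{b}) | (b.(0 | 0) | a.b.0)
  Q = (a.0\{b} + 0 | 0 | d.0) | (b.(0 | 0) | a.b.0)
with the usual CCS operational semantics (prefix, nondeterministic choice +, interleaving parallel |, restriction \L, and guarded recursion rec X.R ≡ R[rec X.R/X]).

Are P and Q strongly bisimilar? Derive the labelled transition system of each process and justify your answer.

Reachable graph of P (18 states):
  p0 = (0 | 0 | d.0 + a.0\{b}) | (b.(0 | 0) | a.b.0) ⊢ -a-> p1, -a-> p2, -b-> p3, -d-> p4
  p1 = (0 | 0 | d.0 + a.0\{b}) | (b.(0 | 0) | b.0) ⊢ -a-> p5, -b-> p6, -b-> p7, -d-> p8
  p2 = 0\{b} | (b.(0 | 0) | a.b.0) ⊢ -a-> p5, -b-> p9
  p3 = (0 | 0 | d.0 + a.0\{b}) | (0 | 0 | a.b.0) ⊢ -a-> p6, -a-> p9, -d-> p10
  p4 = 0 | 0 | 0 | (b.(0 | 0) | a.b.0) ⊢ -a-> p8, -b-> p10
  p5 = 0\{b} | (b.(0 | 0) | b.0) ⊢ -b-> p11, -b-> p12
  p6 = (0 | 0 | d.0 + a.0\{b}) | (0 | 0 | b.0) ⊢ -a-> p11, -b-> p13, -d-> p14
  p7 = (0 | 0 | d.0 + a.0\{b}) | (b.(0 | 0) | 0) ⊢ -a-> p12, -b-> p13, -d-> p15
  p8 = 0 | 0 | 0 | (b.(0 | 0) | b.0) ⊢ -b-> p14, -b-> p15
  p9 = 0\{b} | (0 | 0 | a.b.0) ⊢ -a-> p11
  p10 = 0 | 0 | 0 | (0 | 0 | a.b.0) ⊢ -a-> p14
  p11 = 0\{b} | (0 | 0 | b.0) ⊢ -b-> p16
  p12 = 0\{b} | (b.(0 | 0) | 0) ⊢ -b-> p16
  p13 = (0 | 0 | d.0 + a.0\{b}) | (0 | 0 | 0) ⊢ -a-> p16, -d-> p17
  p14 = 0 | 0 | 0 | (0 | 0 | b.0) ⊢ -b-> p17
  p15 = 0 | 0 | 0 | (b.(0 | 0) | 0) ⊢ -b-> p17
  p16 = 0\{b} | (0 | 0 | 0) ⊢ ·
  p17 = 0 | 0 | 0 | (0 | 0 | 0) ⊢ ·
Reachable graph of Q (18 states):
  q0 = (a.0\{b} + 0 | 0 | d.0) | (b.(0 | 0) | a.b.0) ⊢ -a-> q1, -a-> q2, -b-> q3, -d-> q4
  q1 = (a.0\{b} + 0 | 0 | d.0) | (b.(0 | 0) | b.0) ⊢ -a-> q5, -b-> q6, -b-> q7, -d-> q8
  q2 = 0\{b} | (b.(0 | 0) | a.b.0) ⊢ -a-> q5, -b-> q9
  q3 = (a.0\{b} + 0 | 0 | d.0) | (0 | 0 | a.b.0) ⊢ -a-> q6, -a-> q9, -d-> q10
  q4 = 0 | 0 | 0 | (b.(0 | 0) | a.b.0) ⊢ -a-> q8, -b-> q10
  q5 = 0\{b} | (b.(0 | 0) | b.0) ⊢ -b-> q11, -b-> q12
  q6 = (a.0\{b} + 0 | 0 | d.0) | (0 | 0 | b.0) ⊢ -a-> q11, -b-> q13, -d-> q14
  q7 = (a.0\{b} + 0 | 0 | d.0) | (b.(0 | 0) | 0) ⊢ -a-> q12, -b-> q13, -d-> q15
  q8 = 0 | 0 | 0 | (b.(0 | 0) | b.0) ⊢ -b-> q14, -b-> q15
  q9 = 0\{b} | (0 | 0 | a.b.0) ⊢ -a-> q11
  q10 = 0 | 0 | 0 | (0 | 0 | a.b.0) ⊢ -a-> q14
  q11 = 0\{b} | (0 | 0 | b.0) ⊢ -b-> q16
  q12 = 0\{b} | (b.(0 | 0) | 0) ⊢ -b-> q16
  q13 = (a.0\{b} + 0 | 0 | d.0) | (0 | 0 | 0) ⊢ -a-> q16, -d-> q17
  q14 = 0 | 0 | 0 | (0 | 0 | b.0) ⊢ -b-> q17
  q15 = 0 | 0 | 0 | (b.(0 | 0) | 0) ⊢ -b-> q17
  q16 = 0\{b} | (0 | 0 | 0) ⊢ ·
  q17 = 0 | 0 | 0 | (0 | 0 | 0) ⊢ ·
Partition-refinement fixed point:
  B0 = {p0, q0}
  B1 = {p3, q3}
  B2 = {p10, p9, q10, q9}
  B3 = {p11, p12, p14, p15, q11, q12, q14, q15}
  B4 = {p16, p17, q16, q17}
  B5 = {p6, p7, q6, q7}
  B6 = {p13, q13}
  B7 = {p1, q1}
  B8 = {p5, p8, q5, q8}
  B9 = {p2, p4, q2, q4}
p0 ∈ B0, q0 ∈ B0 → same block

YES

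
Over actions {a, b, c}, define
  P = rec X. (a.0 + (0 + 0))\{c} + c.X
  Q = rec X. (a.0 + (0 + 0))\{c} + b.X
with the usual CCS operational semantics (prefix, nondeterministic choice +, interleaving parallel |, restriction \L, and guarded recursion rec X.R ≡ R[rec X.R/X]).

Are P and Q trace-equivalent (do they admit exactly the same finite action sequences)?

traces(P) ≠ traces(Q) — witness ⟨c⟩

P's transition system — 2 states:
  s0 = rec X. (a.0 + (0 + 0))\{c} + c.X has moves —a→ s1, —c→ s0
  s1 = 0\{c} has moves ·
Q's transition system — 2 states:
  t0 = rec X. (a.0 + (0 + 0))\{c} + b.X has moves —a→ t1, —b→ t0
  t1 = 0\{c} has moves ·
Run σ = ⟨c⟩ on P: start {s0}
  after c @ step 1: {s0}
  — P admits the full trace.
Run σ = ⟨c⟩ on Q: start {t0}
  after c @ step 1: ∅ (Q stuck)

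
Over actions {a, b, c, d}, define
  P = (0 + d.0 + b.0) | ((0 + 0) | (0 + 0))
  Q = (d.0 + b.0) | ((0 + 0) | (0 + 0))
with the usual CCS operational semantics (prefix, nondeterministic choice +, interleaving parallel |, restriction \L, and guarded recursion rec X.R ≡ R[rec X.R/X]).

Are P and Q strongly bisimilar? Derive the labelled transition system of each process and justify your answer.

Reachable graph of P (2 states):
  p0 = (0 + d.0 + b.0) | ((0 + 0) | (0 + 0)) → -b-> p1, -d-> p1
  p1 = 0 | ((0 + 0) | (0 + 0)) → ·
Reachable graph of Q (2 states):
  q0 = (d.0 + b.0) | ((0 + 0) | (0 + 0)) → -b-> q1, -d-> q1
  q1 = 0 | ((0 + 0) | (0 + 0)) → ·
Partition-refinement fixed point:
  B0 = {p0, q0}
  B1 = {p1, q1}
p0 ∈ B0, q0 ∈ B0 → same block

P ~ Q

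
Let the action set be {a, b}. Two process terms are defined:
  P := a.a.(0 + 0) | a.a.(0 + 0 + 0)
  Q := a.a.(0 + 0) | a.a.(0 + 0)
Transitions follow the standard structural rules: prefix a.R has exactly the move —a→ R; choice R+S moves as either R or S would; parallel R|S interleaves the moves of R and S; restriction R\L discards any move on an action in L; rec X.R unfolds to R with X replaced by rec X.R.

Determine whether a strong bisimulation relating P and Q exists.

P's transition system — 9 states:
  s0 = a.a.(0 + 0) | a.a.(0 + 0 + 0) ⊢ -a-> s1, -a-> s2
  s1 = a.(0 + 0) | a.a.(0 + 0 + 0) ⊢ -a-> s3, -a-> s4
  s2 = a.a.(0 + 0) | a.(0 + 0 + 0) ⊢ -a-> s4, -a-> s5
  s3 = (0 + 0) | a.a.(0 + 0 + 0) ⊢ -a-> s6
  s4 = a.(0 + 0) | a.(0 + 0 + 0) ⊢ -a-> s6, -a-> s7
  s5 = a.a.(0 + 0) | (0 + 0 + 0) ⊢ -a-> s7
  s6 = (0 + 0) | a.(0 + 0 + 0) ⊢ -a-> s8
  s7 = a.(0 + 0) | (0 + 0 + 0) ⊢ -a-> s8
  s8 = (0 + 0) | (0 + 0 + 0) ⊢ ∅
Q's transition system — 9 states:
  t0 = a.a.(0 + 0) | a.a.(0 + 0) ⊢ -a-> t1, -a-> t2
  t1 = a.(0 + 0) | a.a.(0 + 0) ⊢ -a-> t3, -a-> t4
  t2 = a.a.(0 + 0) | a.(0 + 0) ⊢ -a-> t4, -a-> t5
  t3 = (0 + 0) | a.a.(0 + 0) ⊢ -a-> t6
  t4 = a.(0 + 0) | a.(0 + 0) ⊢ -a-> t6, -a-> t7
  t5 = a.a.(0 + 0) | (0 + 0) ⊢ -a-> t7
  t6 = (0 + 0) | a.(0 + 0) ⊢ -a-> t8
  t7 = a.(0 + 0) | (0 + 0) ⊢ -a-> t8
  t8 = (0 + 0) | (0 + 0) ⊢ ∅
Coarsest stable partition (strong bisimilarity classes):
  B0 = {s0, t0}
  B1 = {s1, s2, t1, t2}
  B2 = {s3, s4, s5, t3, t4, t5}
  B3 = {s6, s7, t6, t7}
  B4 = {s8, t8}
s0 ∈ B0, t0 ∈ B0 → same block

bisimilar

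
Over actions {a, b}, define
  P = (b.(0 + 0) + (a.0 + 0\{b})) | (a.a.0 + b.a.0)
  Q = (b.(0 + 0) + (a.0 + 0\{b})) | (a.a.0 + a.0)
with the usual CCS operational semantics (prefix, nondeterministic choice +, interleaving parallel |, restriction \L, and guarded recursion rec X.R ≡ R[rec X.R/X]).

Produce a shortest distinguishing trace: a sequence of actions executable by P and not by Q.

LTS(P): 9 reachable states
  m0 = (b.(0 + 0) + (a.0 + 0\{b})) | (a.a.0 + b.a.0) has moves =a=> m1, =a=> m2, =b=> m1, =b=> m3
  m1 = (b.(0 + 0) + (a.0 + 0\{b})) | a.0 has moves =a=> m4, =a=> m5, =b=> m6
  m2 = 0 | (a.a.0 + b.a.0) has moves =a=> m5, =b=> m5
  m3 = (0 + 0) | (a.a.0 + b.a.0) has moves =a=> m6, =b=> m6
  m4 = (b.(0 + 0) + (a.0 + 0\{b})) | 0 has moves =a=> m7, =b=> m8
  m5 = 0 | a.0 has moves =a=> m7
  m6 = (0 + 0) | a.0 has moves =a=> m8
  m7 = 0 | 0 has moves deadlocked
  m8 = (0 + 0) | 0 has moves deadlocked
LTS(Q): 9 reachable states
  n0 = (b.(0 + 0) + (a.0 + 0\{b})) | (a.a.0 + a.0) has moves =a=> n1, =a=> n2, =a=> n3, =b=> n4
  n1 = (b.(0 + 0) + (a.0 + 0\{b})) | 0 has moves =a=> n5, =b=> n6
  n2 = (b.(0 + 0) + (a.0 + 0\{b})) | a.0 has moves =a=> n1, =a=> n7, =b=> n8
  n3 = 0 | (a.a.0 + a.0) has moves =a=> n5, =a=> n7
  n4 = (0 + 0) | (a.a.0 + a.0) has moves =a=> n6, =a=> n8
  n5 = 0 | 0 has moves deadlocked
  n6 = (0 + 0) | 0 has moves deadlocked
  n7 = 0 | a.0 has moves =a=> n5
  n8 = (0 + 0) | a.0 has moves =a=> n6
Run σ = ⟨bb⟩ on P: start {m0}
  step 1 (b): {m1, m3}
  step 2 (b): {m6}
  P completes σ.
Run σ = ⟨bb⟩ on Q: start {n0}
  step 1 (b): {n4}
  step 2 (b): ∅  — Q cannot continue

bb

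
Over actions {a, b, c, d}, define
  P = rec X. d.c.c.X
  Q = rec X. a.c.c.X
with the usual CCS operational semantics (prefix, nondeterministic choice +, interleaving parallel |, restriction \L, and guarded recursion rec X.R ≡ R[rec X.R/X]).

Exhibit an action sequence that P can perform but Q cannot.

d

P's transition system — 3 states:
  s0 = rec X. d.c.c.X :: -d-> s1
  s1 = c.c.(rec X. d.c.c.X) :: -c-> s2
  s2 = c.(rec X. d.c.c.X) :: -c-> s0
Q's transition system — 3 states:
  t0 = rec X. a.c.c.X :: -a-> t1
  t1 = c.c.(rec X. a.c.c.X) :: -c-> t2
  t2 = c.(rec X. a.c.c.X) :: -c-> t0
Trace ⟨d⟩ through P, begin at {s0}:
  after d @ step 1: {s1}
  P completes σ.
Trace ⟨d⟩ through Q, begin at {t0}:
  after d @ step 1: no successor for Q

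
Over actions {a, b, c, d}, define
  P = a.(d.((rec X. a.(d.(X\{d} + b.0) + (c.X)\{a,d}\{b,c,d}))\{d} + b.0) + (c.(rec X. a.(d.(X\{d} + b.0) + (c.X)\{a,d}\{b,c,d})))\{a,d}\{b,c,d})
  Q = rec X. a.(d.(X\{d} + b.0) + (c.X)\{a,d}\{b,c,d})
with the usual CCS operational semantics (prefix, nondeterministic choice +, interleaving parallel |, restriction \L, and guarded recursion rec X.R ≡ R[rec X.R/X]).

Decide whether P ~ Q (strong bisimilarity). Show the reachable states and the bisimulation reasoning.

YES

LTS(P): 5 reachable states
  s0 = a.(d.((rec X. a.(d.(X\{d} + b.0) + (c.X)\{a,d}\{b,c,d}))\{d} + b.0) + (c.(rec X. a.(d.(X\{d} + b.0) + (c.X)\{a,d}\{b,c,d})))\{a,d}\{b,c,d}) :: =a=> s1
  s1 = d.((rec X. a.(d.(X\{d} + b.0) + (c.X)\{a,d}\{b,c,d}))\{d} + b.0) + (c.(rec X. a.(d.(X\{d} + b.0) + (c.X)\{a,d}\{b,c,d})))\{a,d}\{b,c,d} :: =d=> s2
  s2 = (rec X. a.(d.(X\{d} + b.0) + (c.X)\{a,d}\{b,c,d}))\{d} + b.0 :: =a=> s3, =b=> s4
  s3 = (d.((rec X. a.(d.(X\{d} + b.0) + (c.X)\{a,d}\{b,c,d}))\{d} + b.0) + (c.(rec X. a.(d.(X\{d} + b.0) + (c.X)\{a,d}\{b,c,d})))\{a,d}\{b,c,d})\{d} :: ·
  s4 = 0 :: ·
LTS(Q): 5 reachable states
  t0 = rec X. a.(d.(X\{d} + b.0) + (c.X)\{a,d}\{b,c,d}) :: =a=> t1
  t1 = d.((rec X. a.(d.(X\{d} + b.0) + (c.X)\{a,d}\{b,c,d}))\{d} + b.0) + (c.(rec X. a.(d.(X\{d} + b.0) + (c.X)\{a,d}\{b,c,d})))\{a,d}\{b,c,d} :: =d=> t2
  t2 = (rec X. a.(d.(X\{d} + b.0) + (c.X)\{a,d}\{b,c,d}))\{d} + b.0 :: =a=> t3, =b=> t4
  t3 = (d.((rec X. a.(d.(X\{d} + b.0) + (c.X)\{a,d}\{b,c,d}))\{d} + b.0) + (c.(rec X. a.(d.(X\{d} + b.0) + (c.X)\{a,d}\{b,c,d})))\{a,d}\{b,c,d})\{d} :: ·
  t4 = 0 :: ·
Partition-refinement fixed point:
  B0 = {s0, t0}
  B1 = {s1, t1}
  B2 = {s2, t2}
  B3 = {s3, s4, t3, t4}
s0 ∈ B0, t0 ∈ B0 → same block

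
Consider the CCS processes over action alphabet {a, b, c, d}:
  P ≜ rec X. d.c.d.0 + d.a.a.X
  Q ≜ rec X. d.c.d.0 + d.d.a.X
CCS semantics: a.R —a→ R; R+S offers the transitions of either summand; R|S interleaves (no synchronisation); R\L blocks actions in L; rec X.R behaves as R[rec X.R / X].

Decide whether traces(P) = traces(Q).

traces(P) ≠ traces(Q) — witness ⟨da⟩

LTS(P): 6 reachable states
  m0 = rec X. d.c.d.0 + d.a.a.X | ··d··> m1, ··d··> m2
  m1 = a.a.(rec X. d.c.d.0 + d.a.a.X) | ··a··> m3
  m2 = c.d.0 | ··c··> m4
  m3 = a.(rec X. d.c.d.0 + d.a.a.X) | ··a··> m0
  m4 = d.0 | ··d··> m5
  m5 = 0 | ·
LTS(Q): 6 reachable states
  n0 = rec X. d.c.d.0 + d.d.a.X | ··d··> n1, ··d··> n2
  n1 = c.d.0 | ··c··> n3
  n2 = d.a.(rec X. d.c.d.0 + d.d.a.X) | ··d··> n4
  n3 = d.0 | ··d··> n5
  n4 = a.(rec X. d.c.d.0 + d.d.a.X) | ··a··> n0
  n5 = 0 | ·
Trace ⟨da⟩ through P, begin at {m0}:
  [1] d ⇒ {m1, m2}
  [2] a ⇒ {m3}
  — P admits the full trace.
Trace ⟨da⟩ through Q, begin at {n0}:
  [1] d ⇒ {n1, n2}
  [2] a ⇒ ∅  — Q cannot continue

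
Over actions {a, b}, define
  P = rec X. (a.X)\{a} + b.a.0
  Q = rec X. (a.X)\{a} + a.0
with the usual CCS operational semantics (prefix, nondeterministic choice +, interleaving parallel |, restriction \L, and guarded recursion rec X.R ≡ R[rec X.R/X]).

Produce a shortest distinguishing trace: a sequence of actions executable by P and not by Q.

LTS(P): 3 reachable states
  s0 = rec X. (a.X)\{a} + b.a.0 ⊢ ··b··> s1
  s1 = a.0 ⊢ ··a··> s2
  s2 = 0 ⊢ ·
LTS(Q): 2 reachable states
  t0 = rec X. (a.X)\{a} + a.0 ⊢ ··a··> t1
  t1 = 0 ⊢ ·
Trace ⟨b⟩ through P, begin at {s0}:
  [1] b ⇒ {s1}
  — P admits the full trace.
Trace ⟨b⟩ through Q, begin at {t0}:
  [1] b ⇒ no successor for Q

b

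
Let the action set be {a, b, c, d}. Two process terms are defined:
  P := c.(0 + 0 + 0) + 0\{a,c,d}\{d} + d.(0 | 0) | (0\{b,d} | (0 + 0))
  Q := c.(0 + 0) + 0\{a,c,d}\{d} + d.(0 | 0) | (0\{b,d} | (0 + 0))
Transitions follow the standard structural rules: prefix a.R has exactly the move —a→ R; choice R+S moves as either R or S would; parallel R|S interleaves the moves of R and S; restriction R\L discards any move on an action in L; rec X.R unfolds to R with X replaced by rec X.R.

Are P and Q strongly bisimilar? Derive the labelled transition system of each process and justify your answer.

P ~ Q

P's transition system — 3 states:
  p0 = c.(0 + 0 + 0) + 0\{a,c,d}\{d} + d.(0 | 0) | (0\{b,d} | (0 + 0)) → --c--▸ p1, --d--▸ p2
  p1 = 0 + 0 + 0 → ·
  p2 = 0 | 0 | (0\{b,d} | (0 + 0)) → ·
Q's transition system — 3 states:
  q0 = c.(0 + 0) + 0\{a,c,d}\{d} + d.(0 | 0) | (0\{b,d} | (0 + 0)) → --c--▸ q1, --d--▸ q2
  q1 = 0 + 0 → ·
  q2 = 0 | 0 | (0\{b,d} | (0 + 0)) → ·
Bisimilarity quotient blocks:
  B0 = {p0, q0}
  B1 = {p1, p2, q1, q2}
p0 ∈ B0, q0 ∈ B0 → same block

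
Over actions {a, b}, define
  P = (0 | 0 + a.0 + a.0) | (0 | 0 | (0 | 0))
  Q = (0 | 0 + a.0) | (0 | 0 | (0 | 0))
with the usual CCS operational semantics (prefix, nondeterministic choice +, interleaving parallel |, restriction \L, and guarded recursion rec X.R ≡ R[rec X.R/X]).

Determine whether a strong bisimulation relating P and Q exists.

P's transition system — 2 states:
  m0 = (0 | 0 + a.0 + a.0) | (0 | 0 | (0 | 0)) → -a-> m1
  m1 = 0 | (0 | 0 | (0 | 0)) → deadlocked
Q's transition system — 2 states:
  n0 = (0 | 0 + a.0) | (0 | 0 | (0 | 0)) → -a-> n1
  n1 = 0 | (0 | 0 | (0 | 0)) → deadlocked
Bisimilarity quotient blocks:
  B0 = {m0, n0}
  B1 = {m1, n1}
m0 ∈ B0, n0 ∈ B0 → same block

P ~ Q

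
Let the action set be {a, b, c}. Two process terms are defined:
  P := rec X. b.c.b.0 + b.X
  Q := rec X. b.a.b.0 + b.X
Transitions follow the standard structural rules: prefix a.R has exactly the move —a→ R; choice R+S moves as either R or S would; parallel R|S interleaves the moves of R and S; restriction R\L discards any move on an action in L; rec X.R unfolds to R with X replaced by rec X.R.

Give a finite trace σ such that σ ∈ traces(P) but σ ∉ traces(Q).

bc

LTS(P): 4 reachable states
  u0 = rec X. b.c.b.0 + b.X :: =b=> u0, =b=> u1
  u1 = c.b.0 :: =c=> u2
  u2 = b.0 :: =b=> u3
  u3 = 0 :: ·
LTS(Q): 4 reachable states
  v0 = rec X. b.a.b.0 + b.X :: =b=> v0, =b=> v1
  v1 = a.b.0 :: =a=> v2
  v2 = b.0 :: =b=> v3
  v3 = 0 :: ·
Run σ = ⟨bc⟩ on P: start {u0}
  step 1 (b): {u0, u1}
  step 2 (c): {u2}
  ✓ P
Run σ = ⟨bc⟩ on Q: start {v0}
  step 1 (b): {v0, v1}
  step 2 (c): ∅ (Q stuck)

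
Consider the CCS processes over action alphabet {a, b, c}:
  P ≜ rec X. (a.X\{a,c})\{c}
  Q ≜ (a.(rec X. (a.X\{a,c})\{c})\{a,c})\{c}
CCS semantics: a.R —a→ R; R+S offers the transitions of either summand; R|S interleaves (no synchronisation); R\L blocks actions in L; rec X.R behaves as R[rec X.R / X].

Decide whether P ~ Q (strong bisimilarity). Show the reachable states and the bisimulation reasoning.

P's transition system — 2 states:
  u0 = rec X. (a.X\{a,c})\{c} → ··a··> u1
  u1 = (rec X. (a.X\{a,c})\{c})\{a,c}\{c} → ∅
Q's transition system — 2 states:
  v0 = (a.(rec X. (a.X\{a,c})\{c})\{a,c})\{c} → ··a··> v1
  v1 = (rec X. (a.X\{a,c})\{c})\{a,c}\{c} → ∅
Bisimilarity quotient blocks:
  B0 = {u0, v0}
  B1 = {u1, v1}
u0 ∈ B0, v0 ∈ B0 → same block

P ~ Q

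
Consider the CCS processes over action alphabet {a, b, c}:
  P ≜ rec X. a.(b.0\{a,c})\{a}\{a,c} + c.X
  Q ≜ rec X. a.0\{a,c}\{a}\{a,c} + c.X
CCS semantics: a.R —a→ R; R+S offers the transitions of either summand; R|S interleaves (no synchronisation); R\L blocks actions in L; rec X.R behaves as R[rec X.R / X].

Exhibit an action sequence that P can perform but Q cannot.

Reachable graph of P (3 states):
  m0 = rec X. a.(b.0\{a,c})\{a}\{a,c} + c.X :: -a-> m1, -c-> m0
  m1 = (b.0\{a,c})\{a}\{a,c} :: -b-> m2
  m2 = 0\{a,c}\{a}\{a,c} :: ∅
Reachable graph of Q (2 states):
  n0 = rec X. a.0\{a,c}\{a}\{a,c} + c.X :: -a-> n1, -c-> n0
  n1 = 0\{a,c}\{a}\{a,c} :: ∅
Executing ab from P (initial set {m0}):
  step 1 (a): {m1}
  step 2 (b): {m2}
  ✓ P
Executing ab from Q (initial set {n0}):
  step 1 (a): {n1}
  step 2 (b): ∅ (Q stuck)

ab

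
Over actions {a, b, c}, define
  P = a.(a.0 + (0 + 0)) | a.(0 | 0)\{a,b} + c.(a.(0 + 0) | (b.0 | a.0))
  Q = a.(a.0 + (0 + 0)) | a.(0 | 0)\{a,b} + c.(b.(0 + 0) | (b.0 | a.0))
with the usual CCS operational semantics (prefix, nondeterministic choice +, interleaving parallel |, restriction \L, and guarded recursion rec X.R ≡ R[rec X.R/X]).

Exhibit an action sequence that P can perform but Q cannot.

Reachable graph of P (14 states):
  m0 = a.(a.0 + (0 + 0)) | a.(0 | 0)\{a,b} + c.(a.(0 + 0) | (b.0 | a.0)) | -a-> m1, -a-> m2, -c-> m3
  m1 = (a.0 + (0 + 0)) | a.(0 | 0)\{a,b} | -a-> m4, -a-> m5
  m2 = a.(a.0 + (0 + 0)) | (0 | 0)\{a,b} | -a-> m4
  m3 = a.(0 + 0) | (b.0 | a.0) | -a-> m6, -a-> m7, -b-> m8
  m4 = (a.0 + (0 + 0)) | (0 | 0)\{a,b} | -a-> m9
  m5 = 0 | a.(0 | 0)\{a,b} | -a-> m9
  m6 = (0 + 0) | (b.0 | a.0) | -a-> m10, -b-> m11
  m7 = a.(0 + 0) | (b.0 | 0) | -a-> m10, -b-> m12
  m8 = a.(0 + 0) | (0 | a.0) | -a-> m11, -a-> m12
  m9 = 0 | (0 | 0)\{a,b} | deadlocked
  m10 = (0 + 0) | (b.0 | 0) | -b-> m13
  m11 = (0 + 0) | (0 | a.0) | -a-> m13
  m12 = a.(0 + 0) | (0 | 0) | -a-> m13
  m13 = (0 + 0) | (0 | 0) | deadlocked
Reachable graph of Q (14 states):
  n0 = a.(a.0 + (0 + 0)) | a.(0 | 0)\{a,b} + c.(b.(0 + 0) | (b.0 | a.0)) | -a-> n1, -a-> n2, -c-> n3
  n1 = (a.0 + (0 + 0)) | a.(0 | 0)\{a,b} | -a-> n4, -a-> n5
  n2 = a.(a.0 + (0 + 0)) | (0 | 0)\{a,b} | -a-> n4
  n3 = b.(0 + 0) | (b.0 | a.0) | -a-> n6, -b-> n7, -b-> n8
  n4 = (a.0 + (0 + 0)) | (0 | 0)\{a,b} | -a-> n9
  n5 = 0 | a.(0 | 0)\{a,b} | -a-> n9
  n6 = b.(0 + 0) | (b.0 | 0) | -b-> n10, -b-> n11
  n7 = (0 + 0) | (b.0 | a.0) | -a-> n10, -b-> n12
  n8 = b.(0 + 0) | (0 | a.0) | -a-> n11, -b-> n12
  n9 = 0 | (0 | 0)\{a,b} | deadlocked
  n10 = (0 + 0) | (b.0 | 0) | -b-> n13
  n11 = b.(0 + 0) | (0 | 0) | -b-> n13
  n12 = (0 + 0) | (0 | a.0) | -a-> n13
  n13 = (0 + 0) | (0 | 0) | deadlocked
Run σ = ⟨caa⟩ on P: start {m0}
  [1] c ⇒ {m3}
  [2] a ⇒ {m6, m7}
  [3] a ⇒ {m10}
  — P admits the full trace.
Run σ = ⟨caa⟩ on Q: start {n0}
  [1] c ⇒ {n3}
  [2] a ⇒ {n6}
  [3] a ⇒ ∅  — Q cannot continue

caa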